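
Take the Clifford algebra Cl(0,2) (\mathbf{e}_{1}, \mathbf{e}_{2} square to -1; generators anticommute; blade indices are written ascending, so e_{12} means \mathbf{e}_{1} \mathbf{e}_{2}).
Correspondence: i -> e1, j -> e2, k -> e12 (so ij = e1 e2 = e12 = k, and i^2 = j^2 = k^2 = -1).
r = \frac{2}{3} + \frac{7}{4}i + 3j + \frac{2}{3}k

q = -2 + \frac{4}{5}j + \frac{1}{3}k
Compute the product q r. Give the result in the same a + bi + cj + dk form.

In blades: q = -2 + \frac{4}{5} e_{2} + \frac{1}{3} e_{12}, r = \frac{2}{3} + \frac{7}{4} e_{1} + 3 e_{2} + \frac{2}{3} e_{12}.
Distribute q over r term by term (generator squares from the signature, products reordered to ascending indices): (-2)*r = -\frac{4}{3} - \frac{7}{2} e_{1} - 6 e_{2} - \frac{4}{3} e_{12}; (\frac{4}{5} e_{2})*r = -\frac{12}{5} + \frac{8}{15} e_{1} + \frac{8}{15} e_{2} - \frac{7}{5} e_{12}; (\frac{1}{3} e_{12})*r = -\frac{2}{9} - e_{1} + \frac{7}{12} e_{2} + \frac{2}{9} e_{12}.
Sum: -\frac{178}{45} - \frac{119}{30} e_{1} - \frac{293}{60} e_{2} - \frac{113}{45} e_{12}; translating back through the correspondence:
Answer: -\frac{178}{45} - \frac{119}{30}i - \frac{293}{60}j - \frac{113}{45}k


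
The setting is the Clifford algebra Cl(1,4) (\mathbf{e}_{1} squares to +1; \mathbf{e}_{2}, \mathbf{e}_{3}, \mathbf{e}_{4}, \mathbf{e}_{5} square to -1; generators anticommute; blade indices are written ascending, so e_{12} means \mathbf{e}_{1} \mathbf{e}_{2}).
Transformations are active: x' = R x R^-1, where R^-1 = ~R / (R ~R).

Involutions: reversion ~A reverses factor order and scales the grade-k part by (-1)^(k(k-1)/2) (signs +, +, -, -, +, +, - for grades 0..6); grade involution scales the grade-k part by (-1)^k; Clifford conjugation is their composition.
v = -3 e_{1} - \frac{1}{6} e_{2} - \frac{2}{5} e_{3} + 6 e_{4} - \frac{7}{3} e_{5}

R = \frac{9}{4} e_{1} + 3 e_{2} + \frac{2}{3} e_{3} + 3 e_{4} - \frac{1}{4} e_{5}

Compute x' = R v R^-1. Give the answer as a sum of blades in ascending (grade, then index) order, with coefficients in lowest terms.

~R = \frac{9}{4} e_{1} + 3 e_{2} + \frac{2}{3} e_{3} + 3 e_{4} - \frac{1}{4} e_{5}, and R ~R = -\frac{121}{9}, so R^-1 = ~R / (-\frac{121}{9}).
R v = -\frac{737}{30} + \frac{69}{8} e_{12} + \frac{11}{10} e_{13} + \frac{45}{2} e_{14} - 6 e_{15} - \frac{49}{45} e_{23} + \frac{37}{2} e_{24} - \frac{169}{24} e_{25} + \frac{26}{5} e_{34} - \frac{149}{90} e_{35} - \frac{11}{2} e_{45}
Answer: \frac{2469}{220} e_{1} + \frac{3673}{330} e_{2} + \frac{156}{55} e_{3} + \frac{273}{55} e_{4} + \frac{937}{660} e_{5}


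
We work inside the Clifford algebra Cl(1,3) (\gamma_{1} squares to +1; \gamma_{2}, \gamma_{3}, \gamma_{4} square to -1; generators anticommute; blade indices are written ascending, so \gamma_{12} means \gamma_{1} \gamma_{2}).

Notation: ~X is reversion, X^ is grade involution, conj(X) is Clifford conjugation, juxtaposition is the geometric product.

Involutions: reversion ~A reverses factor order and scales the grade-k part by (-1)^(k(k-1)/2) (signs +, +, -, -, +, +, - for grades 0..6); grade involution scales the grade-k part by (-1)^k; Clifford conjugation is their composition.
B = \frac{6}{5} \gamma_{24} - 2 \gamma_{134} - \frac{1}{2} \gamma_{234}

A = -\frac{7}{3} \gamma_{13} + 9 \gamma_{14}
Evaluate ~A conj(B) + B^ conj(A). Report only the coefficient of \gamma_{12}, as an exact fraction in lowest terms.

first term: -18 \gamma_{3} - \frac{14}{3} \gamma_{4} + \frac{54}{5} \gamma_{12} - \frac{9}{2} \gamma_{123} - \frac{7}{6} \gamma_{124} + \frac{14}{5} \gamma_{1234}
second term: 18 \gamma_{3} + \frac{14}{3} \gamma_{4} + \frac{54}{5} \gamma_{12} - \frac{9}{2} \gamma_{123} - \frac{7}{6} \gamma_{124} - \frac{14}{5} \gamma_{1234}
Answer: \frac{108}{5}


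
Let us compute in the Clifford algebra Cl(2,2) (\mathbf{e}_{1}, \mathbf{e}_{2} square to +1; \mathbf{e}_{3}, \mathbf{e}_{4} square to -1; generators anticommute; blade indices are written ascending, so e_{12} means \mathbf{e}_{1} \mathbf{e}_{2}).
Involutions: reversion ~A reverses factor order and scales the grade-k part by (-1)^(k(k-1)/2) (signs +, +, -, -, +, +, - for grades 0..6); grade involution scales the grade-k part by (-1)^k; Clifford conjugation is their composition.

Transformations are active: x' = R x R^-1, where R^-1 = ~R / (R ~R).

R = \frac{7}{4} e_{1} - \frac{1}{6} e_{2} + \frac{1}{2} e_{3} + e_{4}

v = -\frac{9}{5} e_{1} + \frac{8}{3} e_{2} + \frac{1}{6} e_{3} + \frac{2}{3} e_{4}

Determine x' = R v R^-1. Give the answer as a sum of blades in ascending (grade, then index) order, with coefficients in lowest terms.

~R = \frac{7}{4} e_{1} - \frac{1}{6} e_{2} + \frac{1}{2} e_{3} + e_{4}, and R ~R = \frac{265}{144}, so R^-1 = ~R / (\frac{265}{144}).
R v = -\frac{391}{90} + \frac{131}{30} e_{12} + \frac{143}{120} e_{13} + \frac{89}{30} e_{14} - \frac{49}{36} e_{23} - \frac{25}{9} e_{24} + \frac{1}{6} e_{34}
Answer: -\frac{8563}{1325} e_{1} - \frac{7472}{3975} e_{2} - \frac{20093}{7950} e_{3} - \frac{21418}{3975} e_{4}


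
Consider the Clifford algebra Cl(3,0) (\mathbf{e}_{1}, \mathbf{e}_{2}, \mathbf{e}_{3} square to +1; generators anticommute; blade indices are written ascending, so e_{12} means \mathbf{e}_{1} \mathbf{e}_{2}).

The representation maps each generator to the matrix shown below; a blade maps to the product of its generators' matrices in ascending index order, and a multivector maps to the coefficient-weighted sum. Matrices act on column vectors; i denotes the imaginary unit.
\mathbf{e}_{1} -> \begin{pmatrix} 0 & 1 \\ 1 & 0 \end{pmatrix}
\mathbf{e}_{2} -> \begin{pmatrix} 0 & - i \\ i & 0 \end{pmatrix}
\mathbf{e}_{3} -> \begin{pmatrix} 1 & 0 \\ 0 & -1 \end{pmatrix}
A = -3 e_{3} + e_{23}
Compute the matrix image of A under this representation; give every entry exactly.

Bivector images (products of the table entries): rho(e_{23}) = rho(\mathbf{e}_{2})rho(\mathbf{e}_{3}) = \begin{pmatrix} 0 & i \\ i & 0 \end{pmatrix}.
M = (-3)*rho(e_{3}) + (1)*rho(e_{23}), summed entrywise:
Answer: \begin{pmatrix} -3 & i \\ i & 3 \end{pmatrix}


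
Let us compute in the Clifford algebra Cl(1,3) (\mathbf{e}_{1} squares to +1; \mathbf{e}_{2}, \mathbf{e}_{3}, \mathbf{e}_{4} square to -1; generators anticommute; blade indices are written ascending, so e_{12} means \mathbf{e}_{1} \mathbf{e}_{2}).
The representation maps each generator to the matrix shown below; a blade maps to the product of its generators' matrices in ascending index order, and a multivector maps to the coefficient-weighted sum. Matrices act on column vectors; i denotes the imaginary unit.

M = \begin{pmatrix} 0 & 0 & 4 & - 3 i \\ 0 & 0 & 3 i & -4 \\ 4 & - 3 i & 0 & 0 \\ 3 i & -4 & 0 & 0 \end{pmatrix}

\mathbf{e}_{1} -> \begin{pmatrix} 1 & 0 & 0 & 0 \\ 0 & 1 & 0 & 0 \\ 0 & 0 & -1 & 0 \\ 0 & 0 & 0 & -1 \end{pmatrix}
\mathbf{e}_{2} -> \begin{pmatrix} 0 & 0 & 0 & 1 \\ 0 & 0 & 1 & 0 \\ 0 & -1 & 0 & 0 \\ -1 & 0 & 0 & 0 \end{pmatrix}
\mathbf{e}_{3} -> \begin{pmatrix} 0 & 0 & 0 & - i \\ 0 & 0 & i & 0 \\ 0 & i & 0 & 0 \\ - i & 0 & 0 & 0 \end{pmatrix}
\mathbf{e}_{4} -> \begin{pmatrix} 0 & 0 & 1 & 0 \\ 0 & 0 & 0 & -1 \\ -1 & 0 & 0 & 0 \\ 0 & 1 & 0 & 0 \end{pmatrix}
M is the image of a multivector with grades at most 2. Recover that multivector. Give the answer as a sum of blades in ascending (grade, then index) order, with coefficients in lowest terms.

Method: the blade images are trace-orthogonal — tr(rho(e_A) rho(e_B)^-1) = 4 if A = B and 0 otherwise — and rho(e_A)^-1 = (e_A)^2 * rho(e_A) with (e_A)^2 = +1 or -1, so the coefficient of e_A in the preimage is (e_A)^2 * tr(M rho(e_A))/4.
Nonzero projections over blades of grade <= 2: e_{13}: (e_{13})^2 = +1, tr(M rho(e_{13})) = 12, coefficient 3; e_{14}: (e_{14})^2 = +1, tr(M rho(e_{14})) = 16, coefficient 4. Every other blade of grade <= 2 projects to 0.
Answer: 3 e_{13} + 4 e_{14}


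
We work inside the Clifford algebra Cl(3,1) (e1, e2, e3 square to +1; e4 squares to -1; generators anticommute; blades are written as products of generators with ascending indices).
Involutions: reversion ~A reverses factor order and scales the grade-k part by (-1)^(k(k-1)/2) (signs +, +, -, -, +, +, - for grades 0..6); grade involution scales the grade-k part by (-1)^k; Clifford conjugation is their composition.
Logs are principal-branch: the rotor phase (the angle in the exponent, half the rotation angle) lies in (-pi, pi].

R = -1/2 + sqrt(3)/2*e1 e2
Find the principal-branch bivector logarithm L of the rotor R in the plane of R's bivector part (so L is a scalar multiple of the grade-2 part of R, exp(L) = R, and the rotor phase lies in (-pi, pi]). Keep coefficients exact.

The scalar part of R is -1/2, which pins the rotor phase on the principal branch; dividing the bivector part by the sine of that phase recovers the unit plane, and L is the phase times that plane.
Concretely: cos(phase) = -1/2 gives phase = ±2*pi/3, and since phase/sin(phase) is even the sign is immaterial: L = (phase/sin(phase)) * <R>_2 = (4*sqrt(3)*pi/9) * <R>_2.
Answer: 2*pi/3*e1 e2


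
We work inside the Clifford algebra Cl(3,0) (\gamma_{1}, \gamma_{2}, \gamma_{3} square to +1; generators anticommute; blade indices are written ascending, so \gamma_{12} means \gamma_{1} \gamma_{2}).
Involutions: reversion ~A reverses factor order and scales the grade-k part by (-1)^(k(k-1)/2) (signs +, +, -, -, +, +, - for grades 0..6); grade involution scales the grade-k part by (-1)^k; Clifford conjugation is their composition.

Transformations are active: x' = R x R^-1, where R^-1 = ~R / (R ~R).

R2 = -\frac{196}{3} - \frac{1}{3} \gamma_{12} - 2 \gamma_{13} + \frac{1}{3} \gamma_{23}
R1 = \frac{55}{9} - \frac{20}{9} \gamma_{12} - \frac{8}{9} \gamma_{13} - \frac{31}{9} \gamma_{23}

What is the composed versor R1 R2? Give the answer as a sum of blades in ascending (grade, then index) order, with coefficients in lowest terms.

Distribute over the terms of R1 (each basis-blade product reordered to ascending indices, repeated generators contracted through their squares):
(\frac{55}{9}) R2 = -\frac{10780}{27} - \frac{55}{27} \gamma_{12} - \frac{110}{9} \gamma_{13} + \frac{55}{27} \gamma_{23}
(-\frac{20}{9} \gamma_{12}) R2 = -\frac{20}{27} + \frac{3920}{27} \gamma_{12} - \frac{20}{27} \gamma_{13} - \frac{40}{9} \gamma_{23}
(-\frac{8}{9} \gamma_{13}) R2 = -\frac{16}{9} + \frac{8}{27} \gamma_{12} + \frac{1568}{27} \gamma_{13} + \frac{8}{27} \gamma_{23}
(-\frac{31}{9} \gamma_{23}) R2 = \frac{31}{27} + \frac{62}{9} \gamma_{12} - \frac{31}{27} \gamma_{13} + \frac{6076}{27} \gamma_{23}
Summing the partial products and collecting blades:
Answer: -\frac{10817}{27} + \frac{451}{3} \gamma_{12} + \frac{1187}{27} \gamma_{13} + \frac{6019}{27} \gamma_{23}


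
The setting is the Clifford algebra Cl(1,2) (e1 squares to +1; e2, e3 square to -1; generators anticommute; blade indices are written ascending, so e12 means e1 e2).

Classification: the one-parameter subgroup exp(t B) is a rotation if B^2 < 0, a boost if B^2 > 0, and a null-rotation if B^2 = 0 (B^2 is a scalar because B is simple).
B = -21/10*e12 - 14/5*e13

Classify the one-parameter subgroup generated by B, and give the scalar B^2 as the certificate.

B^2 term by term: the squares give (-21/10)^2*(e12)^2 + (-14/5)^2*(e13)^2 = 441/100*(+1) + 196/25*(+1) = 49/4 (each basis 2-blade squares to minus the product of its generators' squares); cross terms between blades sharing an index anticommute and cancel. So B^2 = 49/4.
Answer: boost, certificate B^2 = 49/4. Why this suffices: the scalar 49/4 survives any versor conjugation, so its sign alone determines the class however B is presented.


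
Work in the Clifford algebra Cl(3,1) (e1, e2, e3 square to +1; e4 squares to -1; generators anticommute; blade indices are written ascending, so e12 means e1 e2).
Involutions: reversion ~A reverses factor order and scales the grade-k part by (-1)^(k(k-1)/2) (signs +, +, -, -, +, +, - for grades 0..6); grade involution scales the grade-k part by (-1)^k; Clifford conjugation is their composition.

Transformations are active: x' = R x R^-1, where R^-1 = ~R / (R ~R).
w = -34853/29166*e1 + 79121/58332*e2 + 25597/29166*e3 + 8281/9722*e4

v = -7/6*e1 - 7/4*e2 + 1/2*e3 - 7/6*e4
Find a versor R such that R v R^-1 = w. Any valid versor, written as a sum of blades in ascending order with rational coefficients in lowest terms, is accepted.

Equal squares first: v^2 = w^2 = 53/16. Then v + w = -11480/4861*e1 - 5740/14583*e2 + 20090/14583*e3 - 4592/14583*e4 is a versor taking v to w, provided it is invertible.
Answer: -11480/4861*e1 - 5740/14583*e2 + 20090/14583*e3 - 4592/14583*e4


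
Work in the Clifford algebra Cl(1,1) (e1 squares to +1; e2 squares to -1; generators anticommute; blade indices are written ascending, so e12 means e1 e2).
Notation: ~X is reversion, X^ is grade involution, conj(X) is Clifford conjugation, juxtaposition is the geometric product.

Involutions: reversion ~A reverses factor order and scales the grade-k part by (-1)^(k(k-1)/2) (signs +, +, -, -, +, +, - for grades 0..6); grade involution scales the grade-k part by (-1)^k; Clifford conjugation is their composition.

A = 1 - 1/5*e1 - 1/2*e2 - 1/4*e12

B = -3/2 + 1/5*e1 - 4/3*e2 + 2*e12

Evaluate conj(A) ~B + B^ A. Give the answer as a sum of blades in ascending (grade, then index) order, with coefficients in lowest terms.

first term: -97/75 - 23/30*e1 - 38/15*e2 - 329/120*e12
second term: -97/75 + 23/30*e1 + 38/15*e2 + 329/120*e12
Answer: -194/75


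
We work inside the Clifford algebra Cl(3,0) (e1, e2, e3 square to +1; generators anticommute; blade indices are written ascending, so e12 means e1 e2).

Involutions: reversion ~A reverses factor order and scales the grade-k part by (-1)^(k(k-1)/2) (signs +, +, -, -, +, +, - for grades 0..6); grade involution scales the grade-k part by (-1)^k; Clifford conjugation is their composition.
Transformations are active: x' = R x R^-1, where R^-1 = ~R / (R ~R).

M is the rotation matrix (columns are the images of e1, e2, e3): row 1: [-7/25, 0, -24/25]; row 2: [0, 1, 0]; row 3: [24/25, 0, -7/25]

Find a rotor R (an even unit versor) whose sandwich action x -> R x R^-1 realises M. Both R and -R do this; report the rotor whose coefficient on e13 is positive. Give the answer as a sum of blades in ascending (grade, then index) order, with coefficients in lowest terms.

Method: write R = a + b12*e12 + b13*e13 + b23*e23 with a^2 + b12^2 + b13^2 + b23^2 = 1 (so R^-1 = ~R). Expanding the columns R e_j ~R gives tr M = 4a^2 - 1 and, from the antisymmetric part, M21 - M12 = -4a*b12, M13 - M31 = 4a*b13, M32 - M23 = -4a*b23.
Here tr M = 11/25, so a^2 = (1 + tr M)/4 = 9/25 and a = ±3/5. Taking a = 3/5: M21 - M12 = 0, M13 - M31 = -48/25, M32 - M23 = 0, giving b12 = 0, b13 = -4/5, b23 = 0, i.e. R = 3/5 - 4/5*e13.
Its e13 coefficient is negative, so report the other preimage -R.
Answer: -3/5 + 4/5*e13. Key observation: the double cover Spin(3) -> SO(3) sends R and -R to the same matrix (trace 11/25 here), so the stated sign of the e13 coefficient is what selects one sheet.


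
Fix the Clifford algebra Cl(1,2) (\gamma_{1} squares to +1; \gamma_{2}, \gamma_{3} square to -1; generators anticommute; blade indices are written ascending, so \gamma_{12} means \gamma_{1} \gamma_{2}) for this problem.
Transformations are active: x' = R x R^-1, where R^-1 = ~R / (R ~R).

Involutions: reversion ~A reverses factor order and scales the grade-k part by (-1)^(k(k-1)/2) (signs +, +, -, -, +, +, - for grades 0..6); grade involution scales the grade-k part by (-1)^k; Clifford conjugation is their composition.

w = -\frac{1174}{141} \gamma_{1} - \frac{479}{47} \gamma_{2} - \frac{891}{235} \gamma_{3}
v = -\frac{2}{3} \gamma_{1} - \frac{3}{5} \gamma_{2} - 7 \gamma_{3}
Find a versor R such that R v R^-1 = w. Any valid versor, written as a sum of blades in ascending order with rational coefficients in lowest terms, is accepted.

The midline construction: v and w both square to -\frac{11006}{225}, so reflecting in their sum -\frac{1268}{141} \gamma_{1} - \frac{2536}{235} \gamma_{2} - \frac{2536}{235} \gamma_{3} exchanges them.
Answer: -\frac{1268}{141} \gamma_{1} - \frac{2536}{235} \gamma_{2} - \frac{2536}{235} \gamma_{3}


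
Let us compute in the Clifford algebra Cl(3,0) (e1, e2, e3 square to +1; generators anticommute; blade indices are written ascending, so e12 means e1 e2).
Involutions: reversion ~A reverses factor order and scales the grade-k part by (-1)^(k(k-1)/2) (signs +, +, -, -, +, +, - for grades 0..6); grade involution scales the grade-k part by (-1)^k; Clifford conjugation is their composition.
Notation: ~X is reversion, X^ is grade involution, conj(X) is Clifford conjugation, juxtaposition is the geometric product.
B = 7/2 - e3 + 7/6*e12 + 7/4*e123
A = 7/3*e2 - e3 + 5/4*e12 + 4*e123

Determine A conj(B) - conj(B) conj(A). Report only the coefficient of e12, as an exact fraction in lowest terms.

first term: -157/24 + 49/18*e1 + 49/6*e2 - 49/48*e3 + 53/8*e12 - 49/12*e13 + 7/3*e23 + 197/12*e123
second term: -179/24 + 49/18*e1 - 49/6*e2 + 497/48*e3 + 11/8*e12 + 49/12*e13 + 7/3*e23 + 139/12*e123
Answer: 21/4


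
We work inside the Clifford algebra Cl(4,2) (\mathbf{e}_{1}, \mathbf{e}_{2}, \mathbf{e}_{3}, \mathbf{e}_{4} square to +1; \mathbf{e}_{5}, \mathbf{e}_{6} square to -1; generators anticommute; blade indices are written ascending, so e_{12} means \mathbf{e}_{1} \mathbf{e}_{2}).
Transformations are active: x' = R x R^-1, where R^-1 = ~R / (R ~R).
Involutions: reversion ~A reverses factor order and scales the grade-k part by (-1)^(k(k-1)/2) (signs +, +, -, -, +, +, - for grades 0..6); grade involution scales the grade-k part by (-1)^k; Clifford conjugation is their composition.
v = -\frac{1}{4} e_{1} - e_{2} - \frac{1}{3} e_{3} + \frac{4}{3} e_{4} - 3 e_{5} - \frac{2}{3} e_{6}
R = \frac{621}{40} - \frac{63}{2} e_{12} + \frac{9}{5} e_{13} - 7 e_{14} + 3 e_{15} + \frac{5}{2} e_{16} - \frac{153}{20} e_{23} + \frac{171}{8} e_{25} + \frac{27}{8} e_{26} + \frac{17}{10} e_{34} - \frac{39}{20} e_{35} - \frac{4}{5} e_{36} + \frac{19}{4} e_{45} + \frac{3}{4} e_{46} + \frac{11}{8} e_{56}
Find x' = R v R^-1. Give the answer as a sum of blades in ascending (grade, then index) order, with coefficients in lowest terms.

~R = \frac{621}{40} + \frac{63}{2} e_{12} - \frac{9}{5} e_{13} + 7 e_{14} - 3 e_{15} - \frac{5}{2} e_{16} + \frac{153}{20} e_{23} - \frac{171}{8} e_{25} - \frac{27}{8} e_{26} - \frac{17}{10} e_{34} + \frac{39}{20} e_{35} + \frac{4}{5} e_{36} - \frac{19}{4} e_{45} - \frac{3}{4} e_{46} - \frac{11}{8} e_{56}, and R ~R = \frac{20943}{25}, so R^-1 = ~R / (\frac{20943}{25}).
R v = \frac{13609}{480} e_{1} + \frac{1821}{40} e_{2} - \frac{1979}{120} e_{3} + \frac{514}{15} e_{4} - \frac{1831}{60} e_{5} - \frac{1409}{120} e_{6} + \frac{1137}{80} e_{123} - 49 e_{124} + \frac{2949}{32} e_{125} + \frac{725}{32} e_{126} - \frac{43}{120} e_{134} - \frac{313}{80} e_{135} - \frac{1}{6} e_{136} + \frac{253}{16} e_{145} + \frac{55}{48} e_{146} + \frac{165}{32} e_{156} - \frac{119}{10} e_{234} + \frac{1281}{40} e_{235} + \frac{281}{40} e_{236} - \frac{133}{4} e_{245} - \frac{21}{4} e_{246} - \frac{11}{2} e_{256} - \frac{49}{12} e_{345} - \frac{19}{60} e_{346} - \frac{187}{120} e_{356} + \frac{11}{12} e_{456}
Answer: -\frac{6490}{1611} e_{1} + \frac{26509}{8592} e_{2} + \frac{2261}{6444} e_{3} + \frac{86653}{38664} e_{4} - \frac{51149}{8592} e_{5} - \frac{53965}{38664} e_{6}


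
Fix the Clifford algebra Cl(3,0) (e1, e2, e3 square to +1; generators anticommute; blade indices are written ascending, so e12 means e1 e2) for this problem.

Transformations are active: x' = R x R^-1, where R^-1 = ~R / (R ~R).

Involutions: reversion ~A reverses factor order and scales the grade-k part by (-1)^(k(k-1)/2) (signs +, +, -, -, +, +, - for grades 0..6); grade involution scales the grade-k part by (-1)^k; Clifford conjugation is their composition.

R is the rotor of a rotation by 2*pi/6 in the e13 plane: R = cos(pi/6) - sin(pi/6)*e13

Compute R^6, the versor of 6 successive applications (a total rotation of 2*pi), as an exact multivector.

Half-angle bookkeeping: 6 applications in e13 add up to rotor phase 6*pi/6 = pi, so R^6 = cos(pi) - sin(pi)*e13.
cos(pi) = -1 and sin(pi) = 0, so R^6 = -1. The total rotation 2*pi is 1 full turn, so every vector returns to itself, yet the rotor is -1, on the OTHER sheet of the double cover (an odd number of 2*pi turns).
Answer: -1


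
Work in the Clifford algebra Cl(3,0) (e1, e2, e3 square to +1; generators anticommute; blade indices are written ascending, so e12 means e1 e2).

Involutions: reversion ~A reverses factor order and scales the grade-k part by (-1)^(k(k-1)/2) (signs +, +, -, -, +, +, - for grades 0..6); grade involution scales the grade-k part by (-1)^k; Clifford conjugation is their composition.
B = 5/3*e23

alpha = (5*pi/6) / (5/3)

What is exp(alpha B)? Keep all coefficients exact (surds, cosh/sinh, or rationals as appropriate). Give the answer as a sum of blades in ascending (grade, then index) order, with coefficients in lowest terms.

B^2 = (5/3)^2*(e23)^2 = 25/9*(-1) = -25/9 (a basis 2-blade squares to minus the product of its generators' squares).
B^2 = -25/9 — a negative square means the series sums to a rotation: l = 5/3, alpha*l = 5*pi/6, so exp(alpha B) = cos(5*pi/6) + (sin(5*pi/6)/(5/3))*B = -sqrt(3)/2 + (3/10)*B.
Answer: -sqrt(3)/2 + 1/2*e23


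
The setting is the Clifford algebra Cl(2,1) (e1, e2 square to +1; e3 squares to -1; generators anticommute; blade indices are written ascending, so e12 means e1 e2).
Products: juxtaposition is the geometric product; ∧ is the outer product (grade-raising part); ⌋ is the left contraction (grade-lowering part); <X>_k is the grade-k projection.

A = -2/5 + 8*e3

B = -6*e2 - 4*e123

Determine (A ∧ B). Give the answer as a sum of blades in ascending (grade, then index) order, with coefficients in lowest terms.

step 1: 12/5*e2 + 48*e23 + 8/5*e123
Answer: 12/5*e2 + 48*e23 + 8/5*e123


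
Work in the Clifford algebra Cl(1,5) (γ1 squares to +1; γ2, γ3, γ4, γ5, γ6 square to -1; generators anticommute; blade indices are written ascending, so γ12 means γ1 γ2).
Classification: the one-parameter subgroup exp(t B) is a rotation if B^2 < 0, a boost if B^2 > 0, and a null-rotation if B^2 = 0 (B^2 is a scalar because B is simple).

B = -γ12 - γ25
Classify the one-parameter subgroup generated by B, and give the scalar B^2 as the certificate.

B^2 term by term: the squares give (-1)^2*(γ12)^2 + (-1)^2*(γ25)^2 = 1*(+1) + 1*(-1) = 0 (each basis 2-blade squares to minus the product of its generators' squares); cross terms between blades sharing an index anticommute and cancel. So B^2 = 0.
Answer: null-rotation, certificate B^2 = 0. Why this suffices: the scalar 0 survives any versor conjugation, so its sign alone determines the class however B is presented.


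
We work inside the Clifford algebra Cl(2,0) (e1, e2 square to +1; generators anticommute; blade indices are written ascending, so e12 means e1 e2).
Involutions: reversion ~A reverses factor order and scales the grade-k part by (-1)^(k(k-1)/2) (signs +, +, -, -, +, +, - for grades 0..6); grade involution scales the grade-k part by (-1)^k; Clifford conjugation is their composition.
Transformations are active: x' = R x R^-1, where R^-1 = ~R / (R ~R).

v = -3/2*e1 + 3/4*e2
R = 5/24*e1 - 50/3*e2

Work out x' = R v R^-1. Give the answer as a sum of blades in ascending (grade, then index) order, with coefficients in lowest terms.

~R = 5/24*e1 - 50/3*e2, and R ~R = 160025/576, so R^-1 = ~R / (160025/576).
R v = -205/16 - 795/32*e12
Answer: 18957/12802*e1 + 20157/25604*e2


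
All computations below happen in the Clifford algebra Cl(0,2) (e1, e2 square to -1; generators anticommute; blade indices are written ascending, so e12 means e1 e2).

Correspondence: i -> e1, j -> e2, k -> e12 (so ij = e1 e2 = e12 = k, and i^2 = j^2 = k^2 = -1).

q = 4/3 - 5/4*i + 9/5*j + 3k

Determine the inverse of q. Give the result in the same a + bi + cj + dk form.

In blades: q = 4/3 - 5/4*e1 + 9/5*e2 + 3*e12.
With qbar = 4/3 + 5/4*e1 - 9/5*e2 - 3*e12 (scalar fixed, mapped units negated), q qbar = 56089/3600 (the sum of squared coefficients), so q^-1 = qbar / (56089/3600) = 4800/56089 + 4500/56089*e1 - 6480/56089*e2 - 10800/56089*e12; translating back:
Answer: 4800/56089 + 4500/56089*i - 6480/56089*j - 10800/56089*k


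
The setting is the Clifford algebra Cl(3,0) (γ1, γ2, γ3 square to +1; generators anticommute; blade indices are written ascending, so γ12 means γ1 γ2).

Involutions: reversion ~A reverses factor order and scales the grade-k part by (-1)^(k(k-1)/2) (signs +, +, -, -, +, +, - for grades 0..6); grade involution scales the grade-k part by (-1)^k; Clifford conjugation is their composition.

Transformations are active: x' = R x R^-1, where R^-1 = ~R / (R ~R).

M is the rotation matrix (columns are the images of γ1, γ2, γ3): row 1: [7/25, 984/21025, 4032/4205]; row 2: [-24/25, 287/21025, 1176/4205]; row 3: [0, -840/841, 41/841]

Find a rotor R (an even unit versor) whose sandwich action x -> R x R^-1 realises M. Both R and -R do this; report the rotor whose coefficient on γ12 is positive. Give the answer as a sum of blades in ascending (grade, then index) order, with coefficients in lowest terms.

Method: write R = a + b12*γ12 + b13*γ13 + b23*γ23 with a^2 + b12^2 + b13^2 + b23^2 = 1 (so R^-1 = ~R). Expanding the columns R e_j ~R gives tr M = 4a^2 - 1 and, from the antisymmetric part, M21 - M12 = -4a*b12, M13 - M31 = 4a*b13, M32 - M23 = -4a*b23.
Here tr M = 7199/21025, so a^2 = (1 + tr M)/4 = 7056/21025 and a = ±84/145. Taking a = 84/145: M21 - M12 = -21168/21025, M13 - M31 = 4032/4205, M32 - M23 = -5376/4205, giving b12 = 63/145, b13 = 12/29, b23 = 16/29, i.e. R = 84/145 + 63/145*γ12 + 12/29*γ13 + 16/29*γ23.
Its γ12 coefficient is already positive.
Answer: 84/145 + 63/145*γ12 + 12/29*γ13 + 16/29*γ23. Why the constraint matters: R and -R act identically through the sandwich — M has trace 7199/21025 either way — so only the sign condition on γ12 picks one of the two preimages.


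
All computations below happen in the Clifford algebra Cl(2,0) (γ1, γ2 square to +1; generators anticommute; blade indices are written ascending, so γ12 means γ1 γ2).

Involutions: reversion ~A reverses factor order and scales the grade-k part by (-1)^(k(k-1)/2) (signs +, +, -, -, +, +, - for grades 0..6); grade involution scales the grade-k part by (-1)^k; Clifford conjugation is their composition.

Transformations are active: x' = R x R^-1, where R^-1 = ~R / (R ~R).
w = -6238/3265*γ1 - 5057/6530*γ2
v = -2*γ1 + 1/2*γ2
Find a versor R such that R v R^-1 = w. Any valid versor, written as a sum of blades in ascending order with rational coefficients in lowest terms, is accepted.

Since q(v) = q(w) = 17/4, the sum R = v + w = -12768/3265*γ1 - 896/3265*γ2 does the job whenever invertible.
Answer: -12768/3265*γ1 - 896/3265*γ2


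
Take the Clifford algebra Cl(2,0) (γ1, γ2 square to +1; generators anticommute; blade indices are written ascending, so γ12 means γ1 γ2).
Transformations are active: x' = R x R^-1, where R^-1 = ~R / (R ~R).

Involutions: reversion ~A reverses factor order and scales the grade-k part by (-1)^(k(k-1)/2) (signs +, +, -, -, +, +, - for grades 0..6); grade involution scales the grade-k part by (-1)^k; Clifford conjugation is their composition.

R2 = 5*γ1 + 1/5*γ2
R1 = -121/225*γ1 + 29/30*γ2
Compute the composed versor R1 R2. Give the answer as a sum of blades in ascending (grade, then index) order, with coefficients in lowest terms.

Distribute over the terms of R1 (each basis-blade product reordered to ascending indices, repeated generators contracted through their squares):
(-121/225*γ1) R2 = -121/45 - 121/1125*γ12
(29/30*γ2) R2 = 29/150 - 29/6*γ12
Summing the partial products and collecting blades:
Answer: -1123/450 - 11117/2250*γ12


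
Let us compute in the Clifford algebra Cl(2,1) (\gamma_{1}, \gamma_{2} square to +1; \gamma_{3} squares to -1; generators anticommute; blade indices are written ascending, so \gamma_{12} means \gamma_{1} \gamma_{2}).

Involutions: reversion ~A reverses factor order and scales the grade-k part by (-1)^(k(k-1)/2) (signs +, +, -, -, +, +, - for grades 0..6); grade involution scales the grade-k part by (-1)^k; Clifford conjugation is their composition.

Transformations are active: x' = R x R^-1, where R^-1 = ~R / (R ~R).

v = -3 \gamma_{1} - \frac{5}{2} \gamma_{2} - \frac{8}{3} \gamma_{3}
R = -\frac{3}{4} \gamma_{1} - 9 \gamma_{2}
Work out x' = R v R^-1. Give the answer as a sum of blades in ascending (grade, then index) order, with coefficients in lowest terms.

~R = -\frac{3}{4} \gamma_{1} - 9 \gamma_{2}, and R ~R = \frac{1305}{16}, so R^-1 = ~R / (\frac{1305}{16}).
R v = \frac{99}{4} - \frac{201}{8} \gamma_{12} + 2 \gamma_{13} + 24 \gamma_{23}
Answer: \frac{369}{145} \gamma_{1} - \frac{859}{290} \gamma_{2} + \frac{8}{3} \gamma_{3}


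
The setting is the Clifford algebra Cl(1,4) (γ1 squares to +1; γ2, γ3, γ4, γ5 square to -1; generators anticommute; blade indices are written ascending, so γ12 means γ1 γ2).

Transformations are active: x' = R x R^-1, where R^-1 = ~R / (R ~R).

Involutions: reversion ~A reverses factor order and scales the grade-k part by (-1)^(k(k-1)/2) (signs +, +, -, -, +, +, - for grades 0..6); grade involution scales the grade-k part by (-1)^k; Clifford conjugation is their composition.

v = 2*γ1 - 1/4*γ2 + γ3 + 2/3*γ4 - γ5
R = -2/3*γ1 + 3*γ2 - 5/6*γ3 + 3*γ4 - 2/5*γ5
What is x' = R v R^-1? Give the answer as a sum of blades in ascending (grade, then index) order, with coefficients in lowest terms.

~R = -2/3*γ1 + 3*γ2 - 5/6*γ3 + 3*γ4 - 2/5*γ5, and R ~R = -1841/100, so R^-1 = ~R / (-1841/100).
R v = -43/20 - 35/6*γ12 + γ13 - 58/9*γ14 + 22/15*γ15 + 67/24*γ23 + 11/4*γ24 - 31/10*γ25 - 32/9*γ34 + 37/30*γ35 - 41/15*γ45
Answer: -11906/5523*γ1 + 7001/7364*γ2 - 6598/5523*γ3 + 188/5523*γ4 + 1669/1841*γ5


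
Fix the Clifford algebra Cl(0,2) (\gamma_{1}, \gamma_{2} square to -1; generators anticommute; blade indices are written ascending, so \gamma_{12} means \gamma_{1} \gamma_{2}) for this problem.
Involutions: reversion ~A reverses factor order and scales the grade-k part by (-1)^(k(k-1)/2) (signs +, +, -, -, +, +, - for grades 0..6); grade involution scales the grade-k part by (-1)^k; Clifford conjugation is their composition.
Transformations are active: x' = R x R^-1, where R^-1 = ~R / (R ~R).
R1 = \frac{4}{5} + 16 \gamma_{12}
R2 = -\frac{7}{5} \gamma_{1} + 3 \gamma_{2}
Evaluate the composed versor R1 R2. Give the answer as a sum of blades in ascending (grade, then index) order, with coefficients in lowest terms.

Distribute over the terms of R1 (each basis-blade product reordered to ascending indices, repeated generators contracted through their squares):
(\frac{4}{5}) R2 = -\frac{28}{25} \gamma_{1} + \frac{12}{5} \gamma_{2}
(16 \gamma_{12}) R2 = -48 \gamma_{1} - \frac{112}{5} \gamma_{2}
Summing the partial products and collecting blades:
Answer: -\frac{1228}{25} \gamma_{1} - 20 \gamma_{2}


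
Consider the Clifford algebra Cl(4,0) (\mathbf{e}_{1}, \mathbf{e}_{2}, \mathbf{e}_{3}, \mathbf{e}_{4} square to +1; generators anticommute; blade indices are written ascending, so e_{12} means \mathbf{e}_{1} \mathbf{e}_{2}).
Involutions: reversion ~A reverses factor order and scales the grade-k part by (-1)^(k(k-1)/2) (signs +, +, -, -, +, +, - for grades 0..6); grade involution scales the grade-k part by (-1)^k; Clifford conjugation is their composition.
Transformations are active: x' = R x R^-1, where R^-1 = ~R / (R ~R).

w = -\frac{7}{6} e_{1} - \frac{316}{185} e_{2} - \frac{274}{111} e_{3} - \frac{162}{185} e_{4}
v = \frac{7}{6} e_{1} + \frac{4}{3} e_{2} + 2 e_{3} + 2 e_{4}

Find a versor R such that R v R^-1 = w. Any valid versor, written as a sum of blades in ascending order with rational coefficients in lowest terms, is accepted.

Construction: equal norms (both \frac{401}{36}) license R = v + w = -\frac{208}{555} e_{2} - \frac{52}{111} e_{3} + \frac{208}{185} e_{4} — nothing changes along that direction, while (v - w)/2 changes sign, so v maps onto w.
Answer: -\frac{208}{555} e_{2} - \frac{52}{111} e_{3} + \frac{208}{185} e_{4}


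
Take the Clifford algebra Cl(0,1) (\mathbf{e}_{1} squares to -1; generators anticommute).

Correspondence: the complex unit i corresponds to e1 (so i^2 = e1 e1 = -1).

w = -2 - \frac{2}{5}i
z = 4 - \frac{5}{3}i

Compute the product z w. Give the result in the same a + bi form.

In blades: z = 4 - \frac{5}{3} e_{1}, w = -2 - \frac{2}{5} e_{1}.
Distribute z over w term by term (generator squares from the signature, products reordered to ascending indices): (4)*w = -8 - \frac{8}{5} e_{1}; (-\frac{5}{3} e_{1})*w = -\frac{2}{3} + \frac{10}{3} e_{1}.
Sum: -\frac{26}{3} + \frac{26}{15} e_{1}; translating back through the correspondence:
Answer: -\frac{26}{3} + \frac{26}{15}i


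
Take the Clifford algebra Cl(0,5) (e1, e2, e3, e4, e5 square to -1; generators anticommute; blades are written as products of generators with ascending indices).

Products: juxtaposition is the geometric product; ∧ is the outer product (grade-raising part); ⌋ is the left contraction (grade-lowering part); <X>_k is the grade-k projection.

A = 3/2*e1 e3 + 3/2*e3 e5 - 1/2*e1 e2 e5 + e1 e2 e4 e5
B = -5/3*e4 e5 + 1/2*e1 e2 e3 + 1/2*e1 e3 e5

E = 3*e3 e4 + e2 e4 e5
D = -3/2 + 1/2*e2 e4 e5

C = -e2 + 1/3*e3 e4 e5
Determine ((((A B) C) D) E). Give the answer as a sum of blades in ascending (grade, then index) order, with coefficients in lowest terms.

step 1: -3/4*e1 + 3/4*e2 - 3/4*e5 + 5/3*e1 e2 + 1/4*e2 e3 - 5/2*e3 e4 - 1/4*e3 e5 + 5/6*e1 e2 e4 + 3/4*e1 e2 e5 - 1/2*e2 e3 e4 - 1/2*e3 e4 e5 - 5/2*e1 e3 e4 e5
step 2: 7/12 + 5/6*e1 - 1/4*e3 - 1/12*e4 + 5/6*e5 + 3/4*e1 e2 - 5/6*e1 e4 - 3/4*e1 e5 - 7/12*e2 e5 - 1/4*e3 e4 + 5/2*e2 e3 e4 + 1/4*e2 e3 e5 - 1/12*e2 e4 e5 - 1/4*e1 e2 e3 e4 + 5/18*e1 e2 e3 e5 - 1/4*e1 e3 e4 e5 - 1/4*e2 e3 e4 e5 - 35/18*e1 e2 e3 e4 e5
step 3: -11/12 - 5/4*e1 + 1/2*e3 - 1/6*e4 - 5/4*e5 - 9/8*e1 e2 + 35/36*e1 e3 + 5/4*e1 e4 + 9/8*e1 e5 - 5/12*e2 e4 + 5/6*e2 e5 + 1/4*e3 e4 + 5/4*e3 e5 - 1/8*e1 e2 e3 + 3/8*e1 e2 e4 - 5/12*e1 e2 e5 - 5/36*e1 e3 e4 - 1/8*e1 e3 e5 - 3/8*e1 e4 e5 - 15/4*e2 e3 e4 - 1/4*e2 e3 e5 + 5/12*e2 e4 e5 + 3/8*e1 e2 e3 e4 - 5/12*e1 e2 e3 e5 + 5/12*e1 e2 e4 e5 + 3/8*e1 e3 e4 e5 + 1/2*e2 e3 e4 e5 + 35/12*e1 e2 e3 e4 e5
step 4: -1/3 + 5/6*e1 + 45/4*e2 - e3 - 2/3*e4 + 5/12*e5 - 3/4*e1 e2 + 5/6*e1 e3 - 10/3*e1 e4 - 3/2*e1 e5 - 5/4*e2 e3 + 5/4*e2 e4 - 5/3*e2 e5 - 5/2*e3 e4 - 15/4*e3 e5 - 15/4*e4 e5 + 3/2*e1 e2 e3 - 3/4*e1 e2 e4 - 15/2*e1 e2 e5 - 10/3*e1 e3 e4 - 3/4*e1 e3 e5 + 3/2*e1 e4 e5 + 5/4*e2 e3 e4 + e2 e3 e5 - 1/6*e2 e4 e5 - 15/4*e3 e4 e5 - 7/2*e1 e2 e3 e4 + 25/18*e1 e2 e3 e5 + 13/4*e1 e3 e4 e5 + 2*e2 e3 e4 e5 - 20/9*e1 e2 e3 e4 e5
Answer: -1/3 + 5/6*e1 + 45/4*e2 - e3 - 2/3*e4 + 5/12*e5 - 3/4*e1 e2 + 5/6*e1 e3 - 10/3*e1 e4 - 3/2*e1 e5 - 5/4*e2 e3 + 5/4*e2 e4 - 5/3*e2 e5 - 5/2*e3 e4 - 15/4*e3 e5 - 15/4*e4 e5 + 3/2*e1 e2 e3 - 3/4*e1 e2 e4 - 15/2*e1 e2 e5 - 10/3*e1 e3 e4 - 3/4*e1 e3 e5 + 3/2*e1 e4 e5 + 5/4*e2 e3 e4 + e2 e3 e5 - 1/6*e2 e4 e5 - 15/4*e3 e4 e5 - 7/2*e1 e2 e3 e4 + 25/18*e1 e2 e3 e5 + 13/4*e1 e3 e4 e5 + 2*e2 e3 e4 e5 - 20/9*e1 e2 e3 e4 e5


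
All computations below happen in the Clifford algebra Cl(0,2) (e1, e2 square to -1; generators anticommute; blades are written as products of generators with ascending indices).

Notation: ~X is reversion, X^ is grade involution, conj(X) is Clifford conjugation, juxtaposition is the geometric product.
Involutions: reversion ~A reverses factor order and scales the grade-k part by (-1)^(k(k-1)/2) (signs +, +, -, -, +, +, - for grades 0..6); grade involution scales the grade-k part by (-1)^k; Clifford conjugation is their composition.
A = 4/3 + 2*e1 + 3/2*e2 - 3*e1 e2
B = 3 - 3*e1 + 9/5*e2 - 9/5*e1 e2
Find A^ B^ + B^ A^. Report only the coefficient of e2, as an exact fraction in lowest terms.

first term: 19/10 - 47/10*e1 - 39/2*e2 - 33/10*e1 e2
second term: 19/10 + 7/10*e1 + 57/10*e2 - 39/2*e1 e2
Answer: -69/5


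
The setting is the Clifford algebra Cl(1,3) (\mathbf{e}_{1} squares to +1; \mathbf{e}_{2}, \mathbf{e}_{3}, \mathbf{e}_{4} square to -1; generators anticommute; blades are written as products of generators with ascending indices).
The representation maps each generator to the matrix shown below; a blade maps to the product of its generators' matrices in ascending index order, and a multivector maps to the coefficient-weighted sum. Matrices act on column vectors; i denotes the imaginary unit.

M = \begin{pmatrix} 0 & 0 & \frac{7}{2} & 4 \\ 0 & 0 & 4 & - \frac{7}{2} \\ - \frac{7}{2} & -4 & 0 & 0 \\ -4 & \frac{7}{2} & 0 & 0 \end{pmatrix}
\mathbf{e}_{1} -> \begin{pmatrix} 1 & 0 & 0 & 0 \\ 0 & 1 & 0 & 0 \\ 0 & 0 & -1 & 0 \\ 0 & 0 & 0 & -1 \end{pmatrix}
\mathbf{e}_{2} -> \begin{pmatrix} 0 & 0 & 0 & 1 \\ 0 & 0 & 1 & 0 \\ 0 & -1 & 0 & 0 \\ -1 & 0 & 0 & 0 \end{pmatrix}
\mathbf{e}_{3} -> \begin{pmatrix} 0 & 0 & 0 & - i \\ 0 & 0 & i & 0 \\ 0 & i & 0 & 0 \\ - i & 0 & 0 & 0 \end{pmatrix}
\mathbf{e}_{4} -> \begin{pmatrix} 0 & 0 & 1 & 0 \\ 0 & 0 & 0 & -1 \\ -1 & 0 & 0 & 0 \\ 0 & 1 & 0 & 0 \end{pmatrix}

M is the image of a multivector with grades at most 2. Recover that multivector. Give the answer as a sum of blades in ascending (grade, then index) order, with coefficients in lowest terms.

Method: the blade images are trace-orthogonal — tr(rho(e_A) rho(e_B)^-1) = 4 if A = B and 0 otherwise — and rho(e_A)^-1 = (e_A)^2 * rho(e_A) with (e_A)^2 = +1 or -1, so the coefficient of e_A in the preimage is (e_A)^2 * tr(M rho(e_A))/4.
Nonzero projections over blades of grade <= 2: e_{2}: (e_{2})^2 = -1, tr(M rho(e_{2})) = -16, coefficient 4; e_{4}: (e_{4})^2 = -1, tr(M rho(e_{4})) = -14, coefficient \frac{7}{2}. Every other blade of grade <= 2 projects to 0.
Answer: 4 e_{2} + \frac{7}{2} e_{4}


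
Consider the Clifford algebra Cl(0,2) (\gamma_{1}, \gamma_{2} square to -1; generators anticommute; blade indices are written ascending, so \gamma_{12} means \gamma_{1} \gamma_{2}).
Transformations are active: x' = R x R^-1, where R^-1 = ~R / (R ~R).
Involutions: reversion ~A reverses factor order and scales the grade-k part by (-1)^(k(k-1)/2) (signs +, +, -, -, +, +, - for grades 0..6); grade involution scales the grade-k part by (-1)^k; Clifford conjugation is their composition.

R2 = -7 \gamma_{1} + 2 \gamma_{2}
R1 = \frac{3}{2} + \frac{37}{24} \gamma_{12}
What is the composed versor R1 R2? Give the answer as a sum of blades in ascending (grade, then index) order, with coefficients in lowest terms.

Distribute over the terms of R1 (each basis-blade product reordered to ascending indices, repeated generators contracted through their squares):
(\frac{3}{2}) R2 = -\frac{21}{2} \gamma_{1} + 3 \gamma_{2}
(\frac{37}{24} \gamma_{12}) R2 = -\frac{37}{12} \gamma_{1} - \frac{259}{24} \gamma_{2}
Summing the partial products and collecting blades:
Answer: -\frac{163}{12} \gamma_{1} - \frac{187}{24} \gamma_{2}


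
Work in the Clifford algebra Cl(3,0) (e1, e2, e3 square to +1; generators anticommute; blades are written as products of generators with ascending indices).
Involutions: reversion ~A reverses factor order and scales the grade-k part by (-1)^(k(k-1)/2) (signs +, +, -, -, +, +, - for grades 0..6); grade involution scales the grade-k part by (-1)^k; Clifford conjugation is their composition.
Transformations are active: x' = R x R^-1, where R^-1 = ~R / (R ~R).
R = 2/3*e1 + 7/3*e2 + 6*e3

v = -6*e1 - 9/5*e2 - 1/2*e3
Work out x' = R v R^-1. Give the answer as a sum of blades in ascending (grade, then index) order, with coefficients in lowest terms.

~R = 2/3*e1 + 7/3*e2 + 6*e3, and R ~R = 377/9, so R^-1 = ~R / (377/9).
R v = -56/5 + 64/5*e1 e2 + 107/3*e1 e3 + 289/30*e2 e3
Answer: 10638/1885*e1 + 1041/1885*e2 - 10211/3770*e3


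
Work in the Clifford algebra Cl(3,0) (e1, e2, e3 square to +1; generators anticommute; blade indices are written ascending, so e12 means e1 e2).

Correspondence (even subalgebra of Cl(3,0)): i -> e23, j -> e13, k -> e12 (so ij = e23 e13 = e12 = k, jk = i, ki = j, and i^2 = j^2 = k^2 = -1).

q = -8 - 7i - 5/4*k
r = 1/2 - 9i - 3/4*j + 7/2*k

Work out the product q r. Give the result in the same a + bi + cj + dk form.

In blades: q = -8 - 5/4*e12 - 7*e23, r = 1/2 + 7/2*e12 - 3/4*e13 - 9*e23.
Distribute q over r term by term (generator squares from the signature, products reordered to ascending indices): (-8)*r = -4 - 28*e12 + 6*e13 + 72*e23; (-5/4*e12)*r = 35/8 - 5/8*e12 + 45/4*e13 - 15/16*e23; (-7*e23)*r = -63 + 21/4*e12 + 49/2*e13 - 7/2*e23.
Sum: -501/8 - 187/8*e12 + 167/4*e13 + 1081/16*e23; translating back through the correspondence:
Answer: -501/8 + 1081/16*i + 167/4*j - 187/8*k
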